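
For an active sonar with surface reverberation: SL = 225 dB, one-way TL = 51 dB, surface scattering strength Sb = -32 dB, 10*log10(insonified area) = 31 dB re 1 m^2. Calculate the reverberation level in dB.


RL = SL - 2*TL + Sb + 10*log10(A) = 225 - 2*51 + (-32) + 31 = 122

122 dB


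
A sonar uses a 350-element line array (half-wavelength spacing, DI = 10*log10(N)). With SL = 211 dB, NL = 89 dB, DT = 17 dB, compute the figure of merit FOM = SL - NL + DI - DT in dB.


Step 1: DI = 10*log10(350) = 25.44 dB
Step 2: FOM = SL - NL + DI - DT = 211 - 89 + 25.44 - 17 = 130.44

130.44 dB


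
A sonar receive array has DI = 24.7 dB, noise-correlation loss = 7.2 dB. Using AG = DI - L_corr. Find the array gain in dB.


AG = DI - L_corr = 24.7 - 7.2 = 17.5

17.5 dB


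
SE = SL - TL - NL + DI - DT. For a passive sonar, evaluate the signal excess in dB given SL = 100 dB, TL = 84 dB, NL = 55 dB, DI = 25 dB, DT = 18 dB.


-32 dB


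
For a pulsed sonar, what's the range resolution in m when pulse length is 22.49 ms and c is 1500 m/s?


16.8675 m


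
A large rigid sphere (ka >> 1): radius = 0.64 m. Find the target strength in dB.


TS = 10*log10(0.64^2 / 4) = 10*log10(0.1024) = -9.9

-9.9 dB


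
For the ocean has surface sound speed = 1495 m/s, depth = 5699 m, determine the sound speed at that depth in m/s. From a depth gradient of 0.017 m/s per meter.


c = 1495 + 0.017 * 5699 = 1591.883

1591.883 m/s


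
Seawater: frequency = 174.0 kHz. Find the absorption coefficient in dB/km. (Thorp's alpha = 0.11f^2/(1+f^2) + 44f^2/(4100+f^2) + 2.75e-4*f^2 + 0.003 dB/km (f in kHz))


f^2 = 30276.0
alpha = 0.11*30276.0/(1+30276.0) + 44*30276.0/(4100+30276.0) + 2.75e-4*30276.0 + 0.003 = 47.191

47.191 dB/km


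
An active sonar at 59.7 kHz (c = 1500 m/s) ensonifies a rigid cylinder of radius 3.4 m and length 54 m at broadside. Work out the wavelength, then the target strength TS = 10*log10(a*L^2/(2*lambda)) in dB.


Step 1: lambda = c/f = 1500/59700 = 0.02513 m
Step 2: TS = 10*log10(a*L^2/(2*lambda)) = 10*log10(3.4*54^2/(2*0.02513)) = 52.95

52.95 dB


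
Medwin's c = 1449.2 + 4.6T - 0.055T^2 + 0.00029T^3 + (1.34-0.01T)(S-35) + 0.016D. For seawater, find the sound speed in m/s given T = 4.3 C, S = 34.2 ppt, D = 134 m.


c = 1449.2 + 4.6*4.3 - 0.055*4.3^2 + 0.00029*4.3^3 + (1.34 - 0.01*4.3)*(34.2 - 35) + 0.016*134 = 1469.09

1469.09 m/s


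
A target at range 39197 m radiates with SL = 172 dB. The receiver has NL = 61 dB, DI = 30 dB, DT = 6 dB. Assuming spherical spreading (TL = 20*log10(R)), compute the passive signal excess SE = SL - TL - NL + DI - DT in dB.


Step 1: TL = 20*log10(39197) = 91.87 dB
Step 2: SE = 172 - 91.87 - 61 + 30 - 6 = 43.13

43.13 dB


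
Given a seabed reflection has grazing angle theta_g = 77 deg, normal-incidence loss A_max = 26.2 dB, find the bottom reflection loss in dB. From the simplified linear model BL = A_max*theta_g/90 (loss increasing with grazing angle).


22.42 dB


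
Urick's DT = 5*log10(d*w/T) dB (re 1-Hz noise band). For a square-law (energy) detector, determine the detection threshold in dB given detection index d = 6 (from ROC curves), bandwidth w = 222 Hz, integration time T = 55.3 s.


6.91 dB


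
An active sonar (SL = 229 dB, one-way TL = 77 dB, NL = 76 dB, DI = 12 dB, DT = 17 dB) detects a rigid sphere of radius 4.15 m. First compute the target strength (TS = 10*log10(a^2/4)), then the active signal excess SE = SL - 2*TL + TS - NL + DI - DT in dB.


Step 1: TS = 10*log10(4.15^2/4) = 6.34 dB
Step 2: SE = SL - 2*TL + TS - NL + DI - DT = 229 - 2*77 + (6.34) - 76 + 12 - 17 = 0.34

0.34 dB


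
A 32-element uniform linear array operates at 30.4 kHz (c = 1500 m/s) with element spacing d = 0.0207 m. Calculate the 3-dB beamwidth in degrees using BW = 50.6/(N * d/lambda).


3.77 deg


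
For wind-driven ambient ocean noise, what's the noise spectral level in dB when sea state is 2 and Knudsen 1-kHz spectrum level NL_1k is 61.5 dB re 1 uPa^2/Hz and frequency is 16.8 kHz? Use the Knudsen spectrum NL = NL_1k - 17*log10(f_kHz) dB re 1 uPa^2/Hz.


NL = NL_1k - 17*log10(f_kHz) = 61.5 - 17*log10(16.8) = 61.5 - (20.83) = 40.67

40.67 dB


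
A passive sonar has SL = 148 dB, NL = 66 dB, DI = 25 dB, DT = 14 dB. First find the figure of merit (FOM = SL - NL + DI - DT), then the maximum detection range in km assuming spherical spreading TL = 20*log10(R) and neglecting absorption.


Step 1: FOM = SL - NL + DI - DT = 148 - 66 + 25 - 14 = 93 dB
Step 2: at max range FOM = TL = 20*log10(R), so R = 10^(93/20) = 44668.36 m = 44.67 km

44.67 km


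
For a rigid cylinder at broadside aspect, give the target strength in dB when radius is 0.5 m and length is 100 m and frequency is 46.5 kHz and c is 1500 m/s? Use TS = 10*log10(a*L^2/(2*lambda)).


lambda = 1500/46500 = 0.03226 m
TS = 10*log10(0.5*100^2/(2*0.03226)) = 48.89

48.89 dB


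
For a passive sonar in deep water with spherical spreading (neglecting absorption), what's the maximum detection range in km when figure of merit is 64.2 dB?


1.62 km


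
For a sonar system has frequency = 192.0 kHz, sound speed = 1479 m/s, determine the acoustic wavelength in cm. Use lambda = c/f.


0.77 cm


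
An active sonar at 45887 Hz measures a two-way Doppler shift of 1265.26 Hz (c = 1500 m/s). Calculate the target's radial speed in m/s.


From fd = 2*f*v/c, v = c*fd/(2*f) = 1500 * 1265.26 / (2*45887) = 20.68

20.68 m/s


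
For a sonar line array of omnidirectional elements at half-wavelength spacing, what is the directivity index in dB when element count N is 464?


26.67 dB


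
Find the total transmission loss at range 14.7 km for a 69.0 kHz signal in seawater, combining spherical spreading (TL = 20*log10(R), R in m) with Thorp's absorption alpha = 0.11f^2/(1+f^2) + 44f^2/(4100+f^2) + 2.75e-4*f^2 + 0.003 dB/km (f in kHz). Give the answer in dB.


Step 1 (Thorp): alpha = 0.11*4761.0/(1+4761.0) + 44*4761.0/(4100+4761.0) + 2.75e-4*4761.0 + 0.003 = 25.0634 dB/km
Step 2: TL_spread = 20*log10(14700) = 83.35 dB
Step 3: TL_abs = alpha*R = 25.0634 * 14.7 = 368.43 dB
Step 4: TL_total = 83.35 + 368.43 = 451.78

451.78 dB


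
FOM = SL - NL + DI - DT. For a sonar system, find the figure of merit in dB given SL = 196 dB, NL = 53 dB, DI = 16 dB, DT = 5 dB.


FOM = SL - NL + DI - DT = 196 - 53 + 16 - 5 = 154

154 dB


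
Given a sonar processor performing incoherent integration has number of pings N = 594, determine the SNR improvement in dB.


Gain = 5*log10(594) = 13.87

13.87 dB


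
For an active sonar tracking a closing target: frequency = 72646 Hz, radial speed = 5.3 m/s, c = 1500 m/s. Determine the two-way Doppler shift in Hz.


fd = 2*f*v/c = 2 * 72646 * 5.3 / 1500 = 513.37

513.37 Hz


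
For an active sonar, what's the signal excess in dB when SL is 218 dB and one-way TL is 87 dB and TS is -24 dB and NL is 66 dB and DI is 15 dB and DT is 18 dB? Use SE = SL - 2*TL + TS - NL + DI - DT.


SE = SL - 2*TL + TS - NL + DI - DT = 218 - 2*87 + (-24) - 66 + 15 - 18 = -49

-49 dB


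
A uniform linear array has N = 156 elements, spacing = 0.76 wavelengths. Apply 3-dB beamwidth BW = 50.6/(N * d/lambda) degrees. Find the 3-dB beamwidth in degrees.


0.43 deg


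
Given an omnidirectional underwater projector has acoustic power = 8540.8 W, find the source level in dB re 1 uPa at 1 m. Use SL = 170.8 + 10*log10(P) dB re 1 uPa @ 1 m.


SL = 170.8 + 10*log10(8540.8) = 170.8 + 39.31 = 210.11

210.11 dB


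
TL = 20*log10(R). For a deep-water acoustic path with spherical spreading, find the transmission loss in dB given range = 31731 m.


90.03 dB


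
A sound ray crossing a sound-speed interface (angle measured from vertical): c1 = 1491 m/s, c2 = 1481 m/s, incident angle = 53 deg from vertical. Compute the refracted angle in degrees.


52.49 deg


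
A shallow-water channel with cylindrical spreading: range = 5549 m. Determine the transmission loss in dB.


37.44 dB


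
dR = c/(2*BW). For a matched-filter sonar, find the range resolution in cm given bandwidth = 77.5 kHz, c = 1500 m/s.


0.97 cm


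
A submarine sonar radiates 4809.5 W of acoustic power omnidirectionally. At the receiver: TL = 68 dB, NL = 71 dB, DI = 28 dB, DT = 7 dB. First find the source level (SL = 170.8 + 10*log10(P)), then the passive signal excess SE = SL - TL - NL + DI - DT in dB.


Step 1: SL = 170.8 + 10*log10(4809.5) = 207.62 dB
Step 2: SE = SL - TL - NL + DI - DT = 207.62 - 68 - 71 + 28 - 7 = 89.62

89.62 dB


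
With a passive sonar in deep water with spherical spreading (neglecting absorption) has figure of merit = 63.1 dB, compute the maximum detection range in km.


At max range FOM = TL, so 20*log10(R) = 63.1
R = 10^(63.1/20) = 1428.89 m = 1.43 km

1.43 km


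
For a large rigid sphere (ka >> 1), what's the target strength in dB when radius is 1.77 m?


-1.06 dB


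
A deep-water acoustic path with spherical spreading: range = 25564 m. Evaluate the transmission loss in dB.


TL = 20*log10(25564) = 88.15

88.15 dB


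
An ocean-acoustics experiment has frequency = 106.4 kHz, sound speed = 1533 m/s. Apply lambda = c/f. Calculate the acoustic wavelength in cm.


lambda = c/f = 1533 / 106400 = 0.0144 m = 1.44 cm

1.44 cm


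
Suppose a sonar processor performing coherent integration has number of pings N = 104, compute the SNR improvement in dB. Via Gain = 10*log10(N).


20.17 dB


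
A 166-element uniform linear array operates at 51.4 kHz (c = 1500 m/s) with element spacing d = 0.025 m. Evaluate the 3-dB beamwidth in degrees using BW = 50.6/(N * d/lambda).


0.36 deg


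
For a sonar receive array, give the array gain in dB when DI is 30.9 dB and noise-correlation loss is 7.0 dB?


AG = DI - L_corr = 30.9 - 7.0 = 23.9

23.9 dB


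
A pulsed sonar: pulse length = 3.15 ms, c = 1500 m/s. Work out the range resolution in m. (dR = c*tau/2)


dR = c*tau/2 = 1500 * 3.15e-3 / 2 = 2.3625

2.3625 m


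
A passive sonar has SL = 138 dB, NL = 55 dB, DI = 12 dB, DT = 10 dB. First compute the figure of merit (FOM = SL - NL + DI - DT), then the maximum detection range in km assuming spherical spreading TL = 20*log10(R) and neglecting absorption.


Step 1: FOM = SL - NL + DI - DT = 138 - 55 + 12 - 10 = 85 dB
Step 2: at max range FOM = TL = 20*log10(R), so R = 10^(85/20) = 17782.79 m = 17.78 km

17.78 km


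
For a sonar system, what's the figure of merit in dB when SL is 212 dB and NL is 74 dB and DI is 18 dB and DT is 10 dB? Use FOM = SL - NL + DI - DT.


FOM = SL - NL + DI - DT = 212 - 74 + 18 - 10 = 146

146 dB


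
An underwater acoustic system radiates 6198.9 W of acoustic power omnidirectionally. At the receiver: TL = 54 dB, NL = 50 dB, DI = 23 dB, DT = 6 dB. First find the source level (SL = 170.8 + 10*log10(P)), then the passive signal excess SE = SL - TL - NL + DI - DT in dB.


Step 1: SL = 170.8 + 10*log10(6198.9) = 208.72 dB
Step 2: SE = SL - TL - NL + DI - DT = 208.72 - 54 - 50 + 23 - 6 = 121.72

121.72 dB


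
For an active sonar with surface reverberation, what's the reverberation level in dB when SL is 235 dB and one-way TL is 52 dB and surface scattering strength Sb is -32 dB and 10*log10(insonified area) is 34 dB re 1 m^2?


RL = SL - 2*TL + Sb + 10*log10(A) = 235 - 2*52 + (-32) + 34 = 133

133 dB


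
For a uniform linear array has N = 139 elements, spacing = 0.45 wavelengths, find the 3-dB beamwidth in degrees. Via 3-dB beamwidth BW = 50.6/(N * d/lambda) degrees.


BW = 50.6 / (139 * 0.45) = 50.6 / 62.55 = 0.81

0.81 deg


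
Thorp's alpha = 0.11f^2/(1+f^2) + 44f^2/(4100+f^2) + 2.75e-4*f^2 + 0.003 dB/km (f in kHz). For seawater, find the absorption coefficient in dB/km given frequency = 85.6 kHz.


f^2 = 7327.36
alpha = 0.11*7327.36/(1+7327.36) + 44*7327.36/(4100+7327.36) + 2.75e-4*7327.36 + 0.003 = 30.341

30.341 dB/km


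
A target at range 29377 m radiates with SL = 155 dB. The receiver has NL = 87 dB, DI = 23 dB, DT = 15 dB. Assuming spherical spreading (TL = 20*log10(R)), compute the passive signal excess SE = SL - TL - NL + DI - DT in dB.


Step 1: TL = 20*log10(29377) = 89.36 dB
Step 2: SE = 155 - 89.36 - 87 + 23 - 15 = -13.36

-13.36 dB


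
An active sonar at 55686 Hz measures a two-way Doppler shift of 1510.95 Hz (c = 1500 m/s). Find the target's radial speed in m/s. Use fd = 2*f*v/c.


20.35 m/s


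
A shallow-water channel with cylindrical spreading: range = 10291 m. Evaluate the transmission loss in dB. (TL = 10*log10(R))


TL = 10*log10(10291) = 40.12

40.12 dB


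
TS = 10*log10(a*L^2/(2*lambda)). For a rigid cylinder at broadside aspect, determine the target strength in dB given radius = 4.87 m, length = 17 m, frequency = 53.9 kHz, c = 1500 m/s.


lambda = 1500/53900 = 0.02783 m
TS = 10*log10(4.87*17^2/(2*0.02783)) = 44.03

44.03 dB


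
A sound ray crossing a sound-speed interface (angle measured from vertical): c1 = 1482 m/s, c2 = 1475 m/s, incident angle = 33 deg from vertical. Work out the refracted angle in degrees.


sin(theta2) = (c2/c1)*sin(theta1) = (1475/1482)*sin(33 deg) = 0.54207
theta2 = arcsin(0.54207) = 32.82

32.82 deg


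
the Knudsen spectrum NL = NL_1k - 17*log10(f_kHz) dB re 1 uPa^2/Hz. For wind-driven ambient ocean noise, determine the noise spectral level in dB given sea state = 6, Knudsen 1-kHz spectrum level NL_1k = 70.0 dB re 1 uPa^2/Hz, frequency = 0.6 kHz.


73.77 dB


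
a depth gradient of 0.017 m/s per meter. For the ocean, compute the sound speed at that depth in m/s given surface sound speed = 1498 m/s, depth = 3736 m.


1561.512 m/s


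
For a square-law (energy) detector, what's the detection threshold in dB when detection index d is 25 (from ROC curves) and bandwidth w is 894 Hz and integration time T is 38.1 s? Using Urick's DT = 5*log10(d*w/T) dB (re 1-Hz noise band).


13.84 dB


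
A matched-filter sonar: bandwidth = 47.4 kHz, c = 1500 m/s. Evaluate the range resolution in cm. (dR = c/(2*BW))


1.58 cm


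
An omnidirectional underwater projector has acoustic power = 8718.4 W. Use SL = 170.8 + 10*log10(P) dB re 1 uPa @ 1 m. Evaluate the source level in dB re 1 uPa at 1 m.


210.2 dB


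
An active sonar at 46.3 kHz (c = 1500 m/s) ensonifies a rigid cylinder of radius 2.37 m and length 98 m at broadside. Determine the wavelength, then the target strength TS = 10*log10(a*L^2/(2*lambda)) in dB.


Step 1: lambda = c/f = 1500/46300 = 0.0324 m
Step 2: TS = 10*log10(a*L^2/(2*lambda)) = 10*log10(2.37*98^2/(2*0.0324)) = 55.46

55.46 dB


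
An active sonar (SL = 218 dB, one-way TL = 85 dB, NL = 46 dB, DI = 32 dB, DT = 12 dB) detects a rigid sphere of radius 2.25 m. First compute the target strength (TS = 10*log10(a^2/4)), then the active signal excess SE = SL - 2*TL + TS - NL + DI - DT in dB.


Step 1: TS = 10*log10(2.25^2/4) = 1.02 dB
Step 2: SE = SL - 2*TL + TS - NL + DI - DT = 218 - 2*85 + (1.02) - 46 + 32 - 12 = 23.02

23.02 dB


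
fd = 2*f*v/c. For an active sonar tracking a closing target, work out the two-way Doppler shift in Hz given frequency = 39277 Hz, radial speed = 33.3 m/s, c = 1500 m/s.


fd = 2*f*v/c = 2 * 39277 * 33.3 / 1500 = 1743.9

1743.9 Hz


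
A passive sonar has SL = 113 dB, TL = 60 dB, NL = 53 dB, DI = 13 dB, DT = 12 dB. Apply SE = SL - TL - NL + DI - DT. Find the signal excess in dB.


1 dB


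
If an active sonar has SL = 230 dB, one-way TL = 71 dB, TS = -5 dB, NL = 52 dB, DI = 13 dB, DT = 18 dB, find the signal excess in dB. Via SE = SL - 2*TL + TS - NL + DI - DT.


SE = SL - 2*TL + TS - NL + DI - DT = 230 - 2*71 + (-5) - 52 + 13 - 18 = 26

26 dB


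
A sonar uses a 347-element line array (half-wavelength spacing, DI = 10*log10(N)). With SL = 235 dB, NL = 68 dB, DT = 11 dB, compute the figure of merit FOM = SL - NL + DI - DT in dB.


Step 1: DI = 10*log10(347) = 25.4 dB
Step 2: FOM = SL - NL + DI - DT = 235 - 68 + 25.4 - 11 = 181.4

181.4 dB


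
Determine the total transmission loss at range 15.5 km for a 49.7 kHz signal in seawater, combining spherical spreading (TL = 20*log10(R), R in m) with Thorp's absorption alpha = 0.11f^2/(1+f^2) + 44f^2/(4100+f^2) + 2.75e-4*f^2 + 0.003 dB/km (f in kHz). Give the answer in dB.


352.49 dB


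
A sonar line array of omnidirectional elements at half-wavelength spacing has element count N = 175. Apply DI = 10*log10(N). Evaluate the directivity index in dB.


DI = 10*log10(175) = 22.43

22.43 dB


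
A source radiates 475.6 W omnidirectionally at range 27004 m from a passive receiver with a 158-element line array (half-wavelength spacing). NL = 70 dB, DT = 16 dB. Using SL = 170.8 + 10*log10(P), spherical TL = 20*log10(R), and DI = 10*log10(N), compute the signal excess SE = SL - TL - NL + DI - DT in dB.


44.93 dB


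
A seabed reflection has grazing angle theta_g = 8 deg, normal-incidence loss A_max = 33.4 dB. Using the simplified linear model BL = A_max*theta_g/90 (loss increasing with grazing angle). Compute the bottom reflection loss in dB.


BL = A_max * theta_g / 90 = 33.4 * 8 / 90 = 2.97

2.97 dB


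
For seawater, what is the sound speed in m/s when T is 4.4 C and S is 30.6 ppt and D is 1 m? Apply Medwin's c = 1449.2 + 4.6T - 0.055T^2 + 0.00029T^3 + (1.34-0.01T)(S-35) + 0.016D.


c = 1449.2 + 4.6*4.4 - 0.055*4.4^2 + 0.00029*4.4^3 + (1.34 - 0.01*4.4)*(30.6 - 35) + 0.016*1 = 1462.71

1462.71 m/s


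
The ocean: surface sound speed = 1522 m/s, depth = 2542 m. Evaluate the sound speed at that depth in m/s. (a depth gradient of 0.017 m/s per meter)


c = 1522 + 0.017 * 2542 = 1565.214

1565.214 m/s


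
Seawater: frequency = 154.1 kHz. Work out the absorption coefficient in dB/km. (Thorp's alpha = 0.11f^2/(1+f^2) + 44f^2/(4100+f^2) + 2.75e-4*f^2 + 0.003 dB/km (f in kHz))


f^2 = 23746.81
alpha = 0.11*23746.81/(1+23746.81) + 44*23746.81/(4100+23746.81) + 2.75e-4*23746.81 + 0.003 = 44.165

44.165 dB/km


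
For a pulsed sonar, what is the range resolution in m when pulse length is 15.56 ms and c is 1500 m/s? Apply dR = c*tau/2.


11.67 m


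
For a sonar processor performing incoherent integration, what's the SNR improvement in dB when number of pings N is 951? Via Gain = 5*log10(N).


14.89 dB


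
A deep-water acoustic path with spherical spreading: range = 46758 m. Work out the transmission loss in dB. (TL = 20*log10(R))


TL = 20*log10(46758) = 93.4

93.4 dB


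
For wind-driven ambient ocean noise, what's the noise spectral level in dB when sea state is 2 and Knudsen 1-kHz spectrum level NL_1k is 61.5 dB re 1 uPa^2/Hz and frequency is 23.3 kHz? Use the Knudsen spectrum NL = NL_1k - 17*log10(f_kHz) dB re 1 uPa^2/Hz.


NL = NL_1k - 17*log10(f_kHz) = 61.5 - 17*log10(23.3) = 61.5 - (23.25) = 38.25

38.25 dB


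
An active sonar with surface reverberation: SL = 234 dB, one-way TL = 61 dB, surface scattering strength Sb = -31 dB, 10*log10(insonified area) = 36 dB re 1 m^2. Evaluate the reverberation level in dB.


117 dB


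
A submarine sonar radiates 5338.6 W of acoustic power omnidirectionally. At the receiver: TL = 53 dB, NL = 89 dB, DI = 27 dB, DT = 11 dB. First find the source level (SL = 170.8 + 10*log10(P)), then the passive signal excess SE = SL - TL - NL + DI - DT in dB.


Step 1: SL = 170.8 + 10*log10(5338.6) = 208.07 dB
Step 2: SE = SL - TL - NL + DI - DT = 208.07 - 53 - 89 + 27 - 11 = 82.07

82.07 dB


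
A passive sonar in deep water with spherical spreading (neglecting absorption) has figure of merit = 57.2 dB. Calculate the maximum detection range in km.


At max range FOM = TL, so 20*log10(R) = 57.2
R = 10^(57.2/20) = 724.44 m = 0.72 km

0.72 km


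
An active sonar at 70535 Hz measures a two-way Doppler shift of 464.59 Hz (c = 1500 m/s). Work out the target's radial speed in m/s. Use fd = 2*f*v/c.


4.94 m/s


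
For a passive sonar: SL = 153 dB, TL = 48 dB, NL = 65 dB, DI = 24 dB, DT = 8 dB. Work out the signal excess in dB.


56 dB


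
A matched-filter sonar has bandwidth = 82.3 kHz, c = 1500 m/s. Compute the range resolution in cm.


dR = c/(2*BW) = 1500 / (2 * 82.3e3) = 0.0091 m = 0.91 cm

0.91 cm


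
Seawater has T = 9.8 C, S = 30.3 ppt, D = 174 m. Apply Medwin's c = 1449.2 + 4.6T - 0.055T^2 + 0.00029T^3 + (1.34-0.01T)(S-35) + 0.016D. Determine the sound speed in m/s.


c = 1449.2 + 4.6*9.8 - 0.055*9.8^2 + 0.00029*9.8^3 + (1.34 - 0.01*9.8)*(30.3 - 35) + 0.016*174 = 1486.22

1486.22 m/s


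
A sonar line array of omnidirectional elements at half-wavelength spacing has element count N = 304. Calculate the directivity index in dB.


DI = 10*log10(304) = 24.83

24.83 dB


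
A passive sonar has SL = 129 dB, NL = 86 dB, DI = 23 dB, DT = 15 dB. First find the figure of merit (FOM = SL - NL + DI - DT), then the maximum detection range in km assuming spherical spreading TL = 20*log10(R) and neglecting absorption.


Step 1: FOM = SL - NL + DI - DT = 129 - 86 + 23 - 15 = 51 dB
Step 2: at max range FOM = TL = 20*log10(R), so R = 10^(51/20) = 354.81 m = 0.35 km

0.35 km


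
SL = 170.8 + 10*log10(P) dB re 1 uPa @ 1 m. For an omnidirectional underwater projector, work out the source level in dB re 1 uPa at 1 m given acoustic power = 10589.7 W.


SL = 170.8 + 10*log10(10589.7) = 170.8 + 40.25 = 211.05

211.05 dB


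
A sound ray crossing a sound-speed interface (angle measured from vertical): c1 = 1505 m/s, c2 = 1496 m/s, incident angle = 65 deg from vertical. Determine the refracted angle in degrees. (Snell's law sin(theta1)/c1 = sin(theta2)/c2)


sin(theta2) = (c2/c1)*sin(theta1) = (1496/1505)*sin(65 deg) = 0.90089
theta2 = arcsin(0.90089) = 64.28

64.28 deg


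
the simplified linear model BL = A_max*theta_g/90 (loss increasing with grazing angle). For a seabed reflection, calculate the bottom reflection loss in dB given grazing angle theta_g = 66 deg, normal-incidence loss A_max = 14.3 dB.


BL = A_max * theta_g / 90 = 14.3 * 66 / 90 = 10.49

10.49 dB


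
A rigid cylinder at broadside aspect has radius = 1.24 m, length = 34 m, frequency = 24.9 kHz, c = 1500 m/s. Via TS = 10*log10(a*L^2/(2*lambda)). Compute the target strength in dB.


lambda = 1500/24900 = 0.06024 m
TS = 10*log10(1.24*34^2/(2*0.06024)) = 40.75

40.75 dB


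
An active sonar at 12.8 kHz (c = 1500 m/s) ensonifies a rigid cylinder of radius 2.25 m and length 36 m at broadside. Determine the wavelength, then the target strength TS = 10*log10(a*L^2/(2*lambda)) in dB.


Step 1: lambda = c/f = 1500/12800 = 0.11719 m
Step 2: TS = 10*log10(a*L^2/(2*lambda)) = 10*log10(2.25*36^2/(2*0.11719)) = 40.95

40.95 dB


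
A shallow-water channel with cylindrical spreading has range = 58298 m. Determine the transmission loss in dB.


TL = 10*log10(58298) = 47.66

47.66 dB


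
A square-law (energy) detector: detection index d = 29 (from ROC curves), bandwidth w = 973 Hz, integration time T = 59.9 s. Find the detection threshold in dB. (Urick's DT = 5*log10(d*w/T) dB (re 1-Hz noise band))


13.37 dB


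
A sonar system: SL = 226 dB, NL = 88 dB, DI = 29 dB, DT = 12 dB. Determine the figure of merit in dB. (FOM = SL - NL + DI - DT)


155 dB


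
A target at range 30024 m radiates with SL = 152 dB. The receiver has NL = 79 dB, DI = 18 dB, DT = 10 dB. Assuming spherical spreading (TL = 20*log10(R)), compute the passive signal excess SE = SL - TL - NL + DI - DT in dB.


Step 1: TL = 20*log10(30024) = 89.55 dB
Step 2: SE = 152 - 89.55 - 79 + 18 - 10 = -8.55

-8.55 dB


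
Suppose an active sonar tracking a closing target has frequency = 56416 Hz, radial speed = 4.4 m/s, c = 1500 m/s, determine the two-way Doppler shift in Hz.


fd = 2*f*v/c = 2 * 56416 * 4.4 / 1500 = 330.97

330.97 Hz


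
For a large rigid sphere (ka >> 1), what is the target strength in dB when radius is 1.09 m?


TS = 10*log10(1.09^2 / 4) = 10*log10(0.297025) = -5.27

-5.27 dB


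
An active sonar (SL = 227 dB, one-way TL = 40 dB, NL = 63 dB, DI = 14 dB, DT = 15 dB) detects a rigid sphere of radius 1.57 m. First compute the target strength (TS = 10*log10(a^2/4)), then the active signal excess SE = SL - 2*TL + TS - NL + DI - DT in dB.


Step 1: TS = 10*log10(1.57^2/4) = -2.1 dB
Step 2: SE = SL - 2*TL + TS - NL + DI - DT = 227 - 2*40 + (-2.1) - 63 + 14 - 15 = 80.9

80.9 dB


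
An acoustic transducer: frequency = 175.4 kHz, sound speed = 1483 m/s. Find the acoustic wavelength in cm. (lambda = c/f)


0.85 cm


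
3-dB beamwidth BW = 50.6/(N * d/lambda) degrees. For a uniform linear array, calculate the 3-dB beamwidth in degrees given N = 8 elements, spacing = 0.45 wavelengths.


14.06 deg


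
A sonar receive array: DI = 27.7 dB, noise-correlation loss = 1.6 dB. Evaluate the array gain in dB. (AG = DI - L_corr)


AG = DI - L_corr = 27.7 - 1.6 = 26.1

26.1 dB


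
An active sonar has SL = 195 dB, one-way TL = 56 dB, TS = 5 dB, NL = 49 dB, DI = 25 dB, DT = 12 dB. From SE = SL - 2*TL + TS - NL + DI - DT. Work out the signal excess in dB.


SE = SL - 2*TL + TS - NL + DI - DT = 195 - 2*56 + (5) - 49 + 25 - 12 = 52

52 dB


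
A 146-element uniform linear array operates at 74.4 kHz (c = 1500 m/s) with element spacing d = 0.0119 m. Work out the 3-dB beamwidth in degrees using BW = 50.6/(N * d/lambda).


0.59 deg


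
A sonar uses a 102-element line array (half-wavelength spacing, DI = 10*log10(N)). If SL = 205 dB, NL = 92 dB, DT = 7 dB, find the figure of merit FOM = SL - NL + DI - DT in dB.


Step 1: DI = 10*log10(102) = 20.09 dB
Step 2: FOM = SL - NL + DI - DT = 205 - 92 + 20.09 - 7 = 126.09

126.09 dB


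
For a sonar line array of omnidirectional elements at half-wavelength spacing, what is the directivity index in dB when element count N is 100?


20.0 dB


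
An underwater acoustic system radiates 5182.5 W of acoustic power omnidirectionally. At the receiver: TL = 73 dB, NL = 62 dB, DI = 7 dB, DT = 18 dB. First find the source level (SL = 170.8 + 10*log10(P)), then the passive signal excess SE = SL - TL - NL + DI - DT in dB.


Step 1: SL = 170.8 + 10*log10(5182.5) = 207.95 dB
Step 2: SE = SL - TL - NL + DI - DT = 207.95 - 73 - 62 + 7 - 18 = 61.95

61.95 dB


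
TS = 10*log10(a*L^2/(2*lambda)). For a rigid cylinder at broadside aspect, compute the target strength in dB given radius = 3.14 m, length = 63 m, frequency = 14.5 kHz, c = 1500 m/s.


lambda = 1500/14500 = 0.10345 m
TS = 10*log10(3.14*63^2/(2*0.10345)) = 47.8

47.8 dB


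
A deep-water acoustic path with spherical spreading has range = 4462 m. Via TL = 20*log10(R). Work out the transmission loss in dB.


TL = 20*log10(4462) = 72.99

72.99 dB


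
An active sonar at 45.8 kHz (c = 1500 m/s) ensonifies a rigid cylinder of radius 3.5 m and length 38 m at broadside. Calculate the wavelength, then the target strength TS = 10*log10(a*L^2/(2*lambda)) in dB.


Step 1: lambda = c/f = 1500/45800 = 0.03275 m
Step 2: TS = 10*log10(a*L^2/(2*lambda)) = 10*log10(3.5*38^2/(2*0.03275)) = 48.87

48.87 dB


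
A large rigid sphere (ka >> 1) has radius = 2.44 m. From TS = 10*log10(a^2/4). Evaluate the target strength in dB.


TS = 10*log10(2.44^2 / 4) = 10*log10(1.4884) = 1.73

1.73 dB


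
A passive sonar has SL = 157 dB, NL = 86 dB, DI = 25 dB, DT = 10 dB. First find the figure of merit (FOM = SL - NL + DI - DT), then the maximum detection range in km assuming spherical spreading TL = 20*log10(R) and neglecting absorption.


Step 1: FOM = SL - NL + DI - DT = 157 - 86 + 25 - 10 = 86 dB
Step 2: at max range FOM = TL = 20*log10(R), so R = 10^(86/20) = 19952.62 m = 19.95 km

19.95 km


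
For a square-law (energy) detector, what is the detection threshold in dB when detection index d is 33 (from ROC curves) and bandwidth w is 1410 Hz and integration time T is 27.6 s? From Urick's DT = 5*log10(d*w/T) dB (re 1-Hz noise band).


DT = 5*log10(d*w/T) = 5*log10(33 * 1410 / 27.6) = 5*log10(1685.87) = 16.13

16.13 dB


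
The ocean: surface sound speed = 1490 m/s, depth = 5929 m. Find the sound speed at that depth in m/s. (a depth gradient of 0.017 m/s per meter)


c = 1490 + 0.017 * 5929 = 1590.793

1590.793 m/s


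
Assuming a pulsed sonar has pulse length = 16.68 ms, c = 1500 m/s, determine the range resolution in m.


12.51 m


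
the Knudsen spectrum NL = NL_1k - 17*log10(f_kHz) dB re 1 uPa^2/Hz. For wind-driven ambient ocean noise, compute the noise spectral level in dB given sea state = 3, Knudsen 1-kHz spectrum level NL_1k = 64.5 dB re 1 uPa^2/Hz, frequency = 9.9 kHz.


NL = NL_1k - 17*log10(f_kHz) = 64.5 - 17*log10(9.9) = 64.5 - (16.93) = 47.57

47.57 dB


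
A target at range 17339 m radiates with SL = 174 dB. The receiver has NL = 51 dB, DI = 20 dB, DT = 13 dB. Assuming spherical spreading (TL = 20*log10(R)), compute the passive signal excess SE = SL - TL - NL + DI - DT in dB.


Step 1: TL = 20*log10(17339) = 84.78 dB
Step 2: SE = 174 - 84.78 - 51 + 20 - 13 = 45.22

45.22 dB


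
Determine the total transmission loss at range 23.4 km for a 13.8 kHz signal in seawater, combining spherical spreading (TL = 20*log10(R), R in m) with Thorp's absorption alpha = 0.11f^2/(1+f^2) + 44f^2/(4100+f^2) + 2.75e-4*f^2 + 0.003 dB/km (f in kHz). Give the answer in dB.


Step 1 (Thorp): alpha = 0.11*190.44/(1+190.44) + 44*190.44/(4100+190.44) + 2.75e-4*190.44 + 0.003 = 2.1178 dB/km
Step 2: TL_spread = 20*log10(23400) = 87.38 dB
Step 3: TL_abs = alpha*R = 2.1178 * 23.4 = 49.56 dB
Step 4: TL_total = 87.38 + 49.56 = 136.94

136.94 dB


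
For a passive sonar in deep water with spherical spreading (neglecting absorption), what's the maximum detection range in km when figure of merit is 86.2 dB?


At max range FOM = TL, so 20*log10(R) = 86.2
R = 10^(86.2/20) = 20417.38 m = 20.42 km

20.42 km


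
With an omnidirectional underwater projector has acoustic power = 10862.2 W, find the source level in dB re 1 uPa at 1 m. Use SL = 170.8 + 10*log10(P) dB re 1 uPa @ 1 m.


211.16 dB


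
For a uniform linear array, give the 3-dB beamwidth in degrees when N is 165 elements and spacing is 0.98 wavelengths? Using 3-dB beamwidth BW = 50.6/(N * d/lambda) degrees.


BW = 50.6 / (165 * 0.98) = 50.6 / 161.7 = 0.31

0.31 deg


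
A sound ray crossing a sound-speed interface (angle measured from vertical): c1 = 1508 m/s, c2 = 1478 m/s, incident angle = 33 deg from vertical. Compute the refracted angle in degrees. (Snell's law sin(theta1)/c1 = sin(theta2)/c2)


sin(theta2) = (c2/c1)*sin(theta1) = (1478/1508)*sin(33 deg) = 0.5338
theta2 = arcsin(0.5338) = 32.26

32.26 deg


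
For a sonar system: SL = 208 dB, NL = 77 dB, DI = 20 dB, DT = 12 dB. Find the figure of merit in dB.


FOM = SL - NL + DI - DT = 208 - 77 + 20 - 12 = 139

139 dB


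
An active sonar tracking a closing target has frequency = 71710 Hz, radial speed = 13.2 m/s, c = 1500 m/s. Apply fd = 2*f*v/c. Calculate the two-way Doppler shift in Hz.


fd = 2*f*v/c = 2 * 71710 * 13.2 / 1500 = 1262.1

1262.1 Hz


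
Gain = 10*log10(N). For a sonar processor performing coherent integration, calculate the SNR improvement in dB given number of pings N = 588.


Gain = 10*log10(588) = 27.69

27.69 dB


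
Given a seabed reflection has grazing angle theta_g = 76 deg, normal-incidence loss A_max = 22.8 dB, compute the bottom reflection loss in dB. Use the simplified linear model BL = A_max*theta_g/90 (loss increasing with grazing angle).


BL = A_max * theta_g / 90 = 22.8 * 76 / 90 = 19.25

19.25 dB


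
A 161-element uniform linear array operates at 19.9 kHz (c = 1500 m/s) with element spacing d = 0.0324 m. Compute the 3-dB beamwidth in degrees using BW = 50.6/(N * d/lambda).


Step 1: lambda = 1500/19900 = 0.07538 m
Step 2: d/lambda = 0.0324/0.07538 = 0.4298
Step 3: BW = 50.6/(N * d/lambda) = 50.6/(161 * 0.4298) = 0.73

0.73 deg


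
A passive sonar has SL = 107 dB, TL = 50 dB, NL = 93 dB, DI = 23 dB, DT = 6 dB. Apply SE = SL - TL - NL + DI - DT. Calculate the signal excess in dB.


-19 dB


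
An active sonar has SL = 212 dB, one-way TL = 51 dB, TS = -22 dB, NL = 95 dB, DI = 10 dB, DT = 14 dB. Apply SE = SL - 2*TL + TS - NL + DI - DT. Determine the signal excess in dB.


SE = SL - 2*TL + TS - NL + DI - DT = 212 - 2*51 + (-22) - 95 + 10 - 14 = -11

-11 dB


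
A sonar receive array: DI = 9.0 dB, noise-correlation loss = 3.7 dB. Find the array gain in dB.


AG = DI - L_corr = 9.0 - 3.7 = 5.3

5.3 dB


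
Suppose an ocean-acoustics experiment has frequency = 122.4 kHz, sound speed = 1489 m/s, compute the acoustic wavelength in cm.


lambda = c/f = 1489 / 122400 = 0.0122 m = 1.22 cm

1.22 cm


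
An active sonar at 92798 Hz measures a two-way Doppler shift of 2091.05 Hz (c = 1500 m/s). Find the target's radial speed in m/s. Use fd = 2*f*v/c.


From fd = 2*f*v/c, v = c*fd/(2*f) = 1500 * 2091.05 / (2*92798) = 16.9

16.9 m/s


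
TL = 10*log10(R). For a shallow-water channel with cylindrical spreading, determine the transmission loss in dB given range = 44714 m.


TL = 10*log10(44714) = 46.5

46.5 dB


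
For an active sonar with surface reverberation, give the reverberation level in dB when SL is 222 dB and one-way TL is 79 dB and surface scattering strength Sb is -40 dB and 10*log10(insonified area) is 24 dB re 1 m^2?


RL = SL - 2*TL + Sb + 10*log10(A) = 222 - 2*79 + (-40) + 24 = 48

48 dB


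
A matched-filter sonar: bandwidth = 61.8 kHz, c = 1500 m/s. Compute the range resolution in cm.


dR = c/(2*BW) = 1500 / (2 * 61.8e3) = 0.0121 m = 1.21 cm

1.21 cm


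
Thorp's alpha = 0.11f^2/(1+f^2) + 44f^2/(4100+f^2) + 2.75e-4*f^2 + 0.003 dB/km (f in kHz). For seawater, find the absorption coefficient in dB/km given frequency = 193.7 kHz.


50.096 dB/km


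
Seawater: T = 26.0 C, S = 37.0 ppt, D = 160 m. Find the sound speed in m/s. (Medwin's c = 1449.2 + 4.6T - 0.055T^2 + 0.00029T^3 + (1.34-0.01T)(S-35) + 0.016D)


c = 1449.2 + 4.6*26.0 - 0.055*26.0^2 + 0.00029*26.0^3 + (1.34 - 0.01*26.0)*(37.0 - 35) + 0.016*160 = 1541.44

1541.44 m/s


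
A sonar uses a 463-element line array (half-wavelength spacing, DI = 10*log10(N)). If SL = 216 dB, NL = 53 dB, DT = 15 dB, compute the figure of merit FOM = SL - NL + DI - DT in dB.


Step 1: DI = 10*log10(463) = 26.66 dB
Step 2: FOM = SL - NL + DI - DT = 216 - 53 + 26.66 - 15 = 174.66

174.66 dB


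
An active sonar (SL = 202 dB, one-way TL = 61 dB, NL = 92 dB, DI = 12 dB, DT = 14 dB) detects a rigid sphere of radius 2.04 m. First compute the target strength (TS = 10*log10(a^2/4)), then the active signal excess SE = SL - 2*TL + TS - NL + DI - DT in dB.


Step 1: TS = 10*log10(2.04^2/4) = 0.17 dB
Step 2: SE = SL - 2*TL + TS - NL + DI - DT = 202 - 2*61 + (0.17) - 92 + 12 - 14 = -13.83

-13.83 dB


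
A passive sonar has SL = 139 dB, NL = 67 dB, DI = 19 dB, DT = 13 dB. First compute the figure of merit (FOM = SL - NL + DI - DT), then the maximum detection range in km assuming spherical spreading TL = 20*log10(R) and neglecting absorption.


Step 1: FOM = SL - NL + DI - DT = 139 - 67 + 19 - 13 = 78 dB
Step 2: at max range FOM = TL = 20*log10(R), so R = 10^(78/20) = 7943.28 m = 7.94 km

7.94 km


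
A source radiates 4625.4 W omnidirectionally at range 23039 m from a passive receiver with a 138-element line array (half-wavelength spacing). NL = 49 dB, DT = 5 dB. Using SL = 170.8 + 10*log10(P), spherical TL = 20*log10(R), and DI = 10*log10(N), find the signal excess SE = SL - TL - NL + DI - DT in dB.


Step 1: SL = 170.8 + 10*log10(4625.4) = 207.45 dB
Step 2: TL = 20*log10(23039) = 87.25 dB
Step 3: DI = 10*log10(138) = 21.4 dB
Step 4: SE = SL - TL - NL + DI - DT = 207.45 - 87.25 - 49 + 21.4 - 5 = 87.6

87.6 dB


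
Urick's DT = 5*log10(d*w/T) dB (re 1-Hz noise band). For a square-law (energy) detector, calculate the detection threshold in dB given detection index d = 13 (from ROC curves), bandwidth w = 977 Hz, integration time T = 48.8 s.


12.08 dB


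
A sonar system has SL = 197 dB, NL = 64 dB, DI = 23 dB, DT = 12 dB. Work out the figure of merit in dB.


FOM = SL - NL + DI - DT = 197 - 64 + 23 - 12 = 144

144 dB


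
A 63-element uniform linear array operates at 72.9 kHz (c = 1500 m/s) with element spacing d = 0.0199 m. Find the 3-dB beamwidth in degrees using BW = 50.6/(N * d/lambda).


Step 1: lambda = 1500/72900 = 0.02058 m
Step 2: d/lambda = 0.0199/0.02058 = 0.967
Step 3: BW = 50.6/(N * d/lambda) = 50.6/(63 * 0.967) = 0.83

0.83 deg


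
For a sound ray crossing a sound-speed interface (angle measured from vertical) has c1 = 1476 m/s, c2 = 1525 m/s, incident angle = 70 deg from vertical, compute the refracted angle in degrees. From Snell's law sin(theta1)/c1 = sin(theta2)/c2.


sin(theta2) = (c2/c1)*sin(theta1) = (1525/1476)*sin(70 deg) = 0.97089
theta2 = arcsin(0.97089) = 76.14

76.14 deg


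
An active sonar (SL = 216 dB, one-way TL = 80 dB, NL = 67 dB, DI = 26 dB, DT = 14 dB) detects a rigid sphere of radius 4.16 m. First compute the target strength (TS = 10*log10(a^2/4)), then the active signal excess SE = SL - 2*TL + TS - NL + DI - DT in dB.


Step 1: TS = 10*log10(4.16^2/4) = 6.36 dB
Step 2: SE = SL - 2*TL + TS - NL + DI - DT = 216 - 2*80 + (6.36) - 67 + 26 - 14 = 7.36

7.36 dB


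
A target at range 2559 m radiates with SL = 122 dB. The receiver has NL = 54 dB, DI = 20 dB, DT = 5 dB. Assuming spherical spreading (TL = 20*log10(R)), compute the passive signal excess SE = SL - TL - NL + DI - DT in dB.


Step 1: TL = 20*log10(2559) = 68.16 dB
Step 2: SE = 122 - 68.16 - 54 + 20 - 5 = 14.84

14.84 dB


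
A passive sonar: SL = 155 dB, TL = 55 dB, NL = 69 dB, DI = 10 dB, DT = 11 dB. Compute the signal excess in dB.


30 dB


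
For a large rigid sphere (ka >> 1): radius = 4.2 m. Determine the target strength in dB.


TS = 10*log10(4.2^2 / 4) = 10*log10(4.41) = 6.44

6.44 dB


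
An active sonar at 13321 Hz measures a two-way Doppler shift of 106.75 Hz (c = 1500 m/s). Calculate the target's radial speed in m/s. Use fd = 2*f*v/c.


From fd = 2*f*v/c, v = c*fd/(2*f) = 1500 * 106.75 / (2*13321) = 6.01

6.01 m/s


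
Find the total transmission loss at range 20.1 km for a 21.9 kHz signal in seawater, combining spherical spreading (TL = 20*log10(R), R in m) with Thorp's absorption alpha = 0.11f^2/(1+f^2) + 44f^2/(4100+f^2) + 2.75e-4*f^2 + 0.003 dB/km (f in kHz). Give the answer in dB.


Step 1 (Thorp): alpha = 0.11*479.61/(1+479.61) + 44*479.61/(4100+479.61) + 2.75e-4*479.61 + 0.003 = 4.8527 dB/km
Step 2: TL_spread = 20*log10(20100) = 86.06 dB
Step 3: TL_abs = alpha*R = 4.8527 * 20.1 = 97.54 dB
Step 4: TL_total = 86.06 + 97.54 = 183.6

183.6 dB


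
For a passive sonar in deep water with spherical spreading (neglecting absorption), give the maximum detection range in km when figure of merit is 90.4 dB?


At max range FOM = TL, so 20*log10(R) = 90.4
R = 10^(90.4/20) = 33113.11 m = 33.11 km

33.11 km


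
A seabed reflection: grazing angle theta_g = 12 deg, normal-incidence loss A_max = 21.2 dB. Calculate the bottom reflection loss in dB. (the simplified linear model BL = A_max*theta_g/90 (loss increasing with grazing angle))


BL = A_max * theta_g / 90 = 21.2 * 12 / 90 = 2.83

2.83 dB


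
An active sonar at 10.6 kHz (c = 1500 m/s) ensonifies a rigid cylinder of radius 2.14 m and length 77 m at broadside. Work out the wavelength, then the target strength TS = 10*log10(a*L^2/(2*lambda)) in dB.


Step 1: lambda = c/f = 1500/10600 = 0.14151 m
Step 2: TS = 10*log10(a*L^2/(2*lambda)) = 10*log10(2.14*77^2/(2*0.14151)) = 46.52

46.52 dB


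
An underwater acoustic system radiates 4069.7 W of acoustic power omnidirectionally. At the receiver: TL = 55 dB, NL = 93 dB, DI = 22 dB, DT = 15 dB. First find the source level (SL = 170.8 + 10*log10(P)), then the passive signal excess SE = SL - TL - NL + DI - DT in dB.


Step 1: SL = 170.8 + 10*log10(4069.7) = 206.9 dB
Step 2: SE = SL - TL - NL + DI - DT = 206.9 - 55 - 93 + 22 - 15 = 65.9

65.9 dB
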